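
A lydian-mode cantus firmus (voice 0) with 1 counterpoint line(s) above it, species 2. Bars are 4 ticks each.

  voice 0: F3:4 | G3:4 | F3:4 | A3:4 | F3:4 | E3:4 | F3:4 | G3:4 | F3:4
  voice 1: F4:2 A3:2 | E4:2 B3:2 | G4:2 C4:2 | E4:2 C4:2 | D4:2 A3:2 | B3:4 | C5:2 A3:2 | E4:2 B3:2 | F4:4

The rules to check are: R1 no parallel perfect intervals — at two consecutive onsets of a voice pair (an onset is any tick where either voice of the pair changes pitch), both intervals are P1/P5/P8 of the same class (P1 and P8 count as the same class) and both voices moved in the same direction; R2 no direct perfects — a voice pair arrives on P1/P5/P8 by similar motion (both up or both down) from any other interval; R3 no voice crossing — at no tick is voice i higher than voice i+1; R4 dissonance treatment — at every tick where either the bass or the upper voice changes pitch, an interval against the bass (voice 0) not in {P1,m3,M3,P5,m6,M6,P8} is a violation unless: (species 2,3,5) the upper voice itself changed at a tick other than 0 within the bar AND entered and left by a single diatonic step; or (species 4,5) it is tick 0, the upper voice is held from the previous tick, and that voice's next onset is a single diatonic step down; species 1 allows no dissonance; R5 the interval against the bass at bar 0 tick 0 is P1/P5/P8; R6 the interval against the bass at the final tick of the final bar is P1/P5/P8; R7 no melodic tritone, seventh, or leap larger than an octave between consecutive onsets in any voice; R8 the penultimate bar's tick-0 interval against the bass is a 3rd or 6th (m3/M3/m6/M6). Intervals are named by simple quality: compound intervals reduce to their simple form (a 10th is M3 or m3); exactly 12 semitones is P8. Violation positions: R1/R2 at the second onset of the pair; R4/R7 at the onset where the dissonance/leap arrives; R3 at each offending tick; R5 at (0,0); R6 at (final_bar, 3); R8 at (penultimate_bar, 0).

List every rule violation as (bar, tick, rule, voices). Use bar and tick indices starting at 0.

(2, 0, R4, (0, 1))
(3, 0, R1, (0, 1))
(6, 0, R1, (0, 1))
(6, 0, R7, (1,))
(6, 2, R7, (1,))
(8, 0, R7, (1,))

bar 0: v0=F3 v1=F4 downbeat P8
bar 1: v0=G3 v1=E4 downbeat M6
bar 2: v0=F3 v1=G4 downbeat M2
bar 3: v0=A3 v1=E4 downbeat P5
bar 4: v0=F3 v1=D4 downbeat M6
bar 5: v0=E3 v1=B3 downbeat P5
bar 6: v0=F3 v1=C5 downbeat P5
bar 7: v0=G3 v1=E4 downbeat M6
bar 8: v0=F3 v1=F4 downbeat P8
  -> R4 @ bar 2 tick 0 v(0, 1): F3/G4 M2 untreated
  -> R1 @ bar 3 tick 0 v(0, 1): F3/C4 P5 -> A3/E4 P5 similar
  -> R1 @ bar 6 tick 0 v(0, 1): E3/B3 P5 -> F3/C5 P5 similar
  -> R7 @ bar 6 tick 0 v(1,): B3->C5 leap 13st
  -> R7 @ bar 6 tick 2 v(1,): C5->A3 leap 15st
  -> R7 @ bar 8 tick 0 v(1,): B3->F4 leap 6st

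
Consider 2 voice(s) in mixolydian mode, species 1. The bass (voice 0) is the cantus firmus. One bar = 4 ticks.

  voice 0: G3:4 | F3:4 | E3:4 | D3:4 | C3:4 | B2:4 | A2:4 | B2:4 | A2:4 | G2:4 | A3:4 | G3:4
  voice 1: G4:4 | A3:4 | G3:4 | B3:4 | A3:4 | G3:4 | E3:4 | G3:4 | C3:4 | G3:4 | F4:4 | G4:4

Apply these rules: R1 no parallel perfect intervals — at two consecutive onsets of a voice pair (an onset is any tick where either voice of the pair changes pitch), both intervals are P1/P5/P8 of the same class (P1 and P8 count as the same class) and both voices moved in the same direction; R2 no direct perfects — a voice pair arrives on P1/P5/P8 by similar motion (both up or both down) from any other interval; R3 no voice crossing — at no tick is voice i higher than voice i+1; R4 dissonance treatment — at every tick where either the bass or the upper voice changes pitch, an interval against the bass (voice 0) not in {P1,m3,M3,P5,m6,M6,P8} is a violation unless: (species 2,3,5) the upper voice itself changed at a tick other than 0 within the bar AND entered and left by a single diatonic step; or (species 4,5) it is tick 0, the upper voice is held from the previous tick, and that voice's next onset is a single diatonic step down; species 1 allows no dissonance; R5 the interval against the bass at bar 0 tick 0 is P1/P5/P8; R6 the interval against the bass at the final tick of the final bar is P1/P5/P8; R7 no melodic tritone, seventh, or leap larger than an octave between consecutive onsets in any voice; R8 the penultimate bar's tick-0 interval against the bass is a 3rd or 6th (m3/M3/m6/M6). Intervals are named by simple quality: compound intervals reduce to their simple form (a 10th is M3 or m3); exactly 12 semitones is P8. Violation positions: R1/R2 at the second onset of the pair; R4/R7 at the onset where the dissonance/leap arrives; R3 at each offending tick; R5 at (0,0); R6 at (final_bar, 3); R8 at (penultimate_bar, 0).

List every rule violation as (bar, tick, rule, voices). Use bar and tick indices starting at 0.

(1, 0, R7, (1,))
(6, 0, R2, (0, 1))
(10, 0, R7, (0,))
(10, 0, R7, (1,))

bar 0: v0=G3 v1=G4 downbeat P8
bar 1: v0=F3 v1=A3 downbeat M3
bar 2: v0=E3 v1=G3 downbeat m3
bar 3: v0=D3 v1=B3 downbeat M6
bar 4: v0=C3 v1=A3 downbeat M6
bar 5: v0=B2 v1=G3 downbeat m6
bar 6: v0=A2 v1=E3 downbeat P5
bar 7: v0=B2 v1=G3 downbeat m6
bar 8: v0=A2 v1=C3 downbeat m3
bar 9: v0=G2 v1=G3 downbeat P8
bar 10: v0=A3 v1=F4 downbeat m6
bar 11: v0=G3 v1=G4 downbeat P8
  -> R7 @ bar 1 tick 0 v(1,): G4->A3 leap 10st
  -> R2 @ bar 6 tick 0 v(0, 1): B2/G3 m6 -> A2/E3 P5 similar
  -> R7 @ bar 10 tick 0 v(0,): G2->A3 leap 14st
  -> R7 @ bar 10 tick 0 v(1,): G3->F4 leap 10st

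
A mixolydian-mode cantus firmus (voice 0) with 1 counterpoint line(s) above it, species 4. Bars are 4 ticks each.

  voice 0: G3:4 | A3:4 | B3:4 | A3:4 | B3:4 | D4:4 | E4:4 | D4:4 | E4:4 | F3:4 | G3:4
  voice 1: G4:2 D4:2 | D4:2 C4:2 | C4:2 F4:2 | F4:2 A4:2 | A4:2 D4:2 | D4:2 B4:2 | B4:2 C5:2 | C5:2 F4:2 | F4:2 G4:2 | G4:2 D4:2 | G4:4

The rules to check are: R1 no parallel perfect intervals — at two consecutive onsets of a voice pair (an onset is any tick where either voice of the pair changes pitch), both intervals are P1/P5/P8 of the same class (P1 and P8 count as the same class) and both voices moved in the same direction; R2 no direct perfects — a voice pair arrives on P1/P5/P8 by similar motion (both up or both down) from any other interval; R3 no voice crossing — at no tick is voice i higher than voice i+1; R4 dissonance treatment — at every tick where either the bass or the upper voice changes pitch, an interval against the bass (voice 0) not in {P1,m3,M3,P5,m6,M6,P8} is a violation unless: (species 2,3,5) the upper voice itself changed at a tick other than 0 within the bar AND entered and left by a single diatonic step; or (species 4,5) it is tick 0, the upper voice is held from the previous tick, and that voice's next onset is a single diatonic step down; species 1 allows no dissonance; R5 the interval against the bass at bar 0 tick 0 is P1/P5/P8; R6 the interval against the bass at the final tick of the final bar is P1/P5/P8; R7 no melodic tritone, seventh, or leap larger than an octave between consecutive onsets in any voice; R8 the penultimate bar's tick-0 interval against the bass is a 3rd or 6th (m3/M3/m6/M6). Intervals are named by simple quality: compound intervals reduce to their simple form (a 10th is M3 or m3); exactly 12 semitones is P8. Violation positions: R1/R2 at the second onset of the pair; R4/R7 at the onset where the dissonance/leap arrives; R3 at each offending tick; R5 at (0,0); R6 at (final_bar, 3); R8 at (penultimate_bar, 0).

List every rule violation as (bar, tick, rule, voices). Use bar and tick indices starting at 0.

bar 0: v0=G3 v1=G4 downbeat P8
bar 1: v0=A3 v1=D4 downbeat P4
bar 2: v0=B3 v1=C4 downbeat m2
bar 3: v0=A3 v1=F4 downbeat m6
bar 4: v0=B3 v1=A4 downbeat m7
bar 5: v0=D4 v1=D4 downbeat P1
bar 6: v0=E4 v1=B4 downbeat P5
bar 7: v0=D4 v1=C5 downbeat m7
bar 8: v0=E4 v1=F4 downbeat m2
bar 9: v0=F3 v1=G4 downbeat M2
bar 10: v0=G3 v1=G4 downbeat P8
  -> R4 @ bar 2 tick 0 v(0, 1): B3/C4 m2 untreated
  -> R4 @ bar 2 tick 2 v(0, 1): B3/F4 TT untreated
  -> R4 @ bar 4 tick 0 v(0, 1): B3/A4 m7 untreated
  -> R4 @ bar 7 tick 0 v(0, 1): D4/C5 m7 untreated
  -> R4 @ bar 8 tick 0 v(0, 1): E4/F4 m2 untreated
  -> R4 @ bar 9 tick 0 v(0, 1): F3/G4 M2 untreated
  -> R7 @ bar 9 tick 0 v(0,): E4->F3 leap 11st
  -> R8 @ bar 9 tick 0 v(0, 1): penult M2 not 3rd/6th
  -> R2 @ bar 10 tick 0 v(0, 1): F3/D4 M6 -> G3/G4 P8 similar

(2, 0, R4, (0, 1))
(2, 2, R4, (0, 1))
(4, 0, R4, (0, 1))
(7, 0, R4, (0, 1))
(8, 0, R4, (0, 1))
(9, 0, R4, (0, 1))
(9, 0, R7, (0,))
(9, 0, R8, (0, 1))
(10, 0, R2, (0, 1))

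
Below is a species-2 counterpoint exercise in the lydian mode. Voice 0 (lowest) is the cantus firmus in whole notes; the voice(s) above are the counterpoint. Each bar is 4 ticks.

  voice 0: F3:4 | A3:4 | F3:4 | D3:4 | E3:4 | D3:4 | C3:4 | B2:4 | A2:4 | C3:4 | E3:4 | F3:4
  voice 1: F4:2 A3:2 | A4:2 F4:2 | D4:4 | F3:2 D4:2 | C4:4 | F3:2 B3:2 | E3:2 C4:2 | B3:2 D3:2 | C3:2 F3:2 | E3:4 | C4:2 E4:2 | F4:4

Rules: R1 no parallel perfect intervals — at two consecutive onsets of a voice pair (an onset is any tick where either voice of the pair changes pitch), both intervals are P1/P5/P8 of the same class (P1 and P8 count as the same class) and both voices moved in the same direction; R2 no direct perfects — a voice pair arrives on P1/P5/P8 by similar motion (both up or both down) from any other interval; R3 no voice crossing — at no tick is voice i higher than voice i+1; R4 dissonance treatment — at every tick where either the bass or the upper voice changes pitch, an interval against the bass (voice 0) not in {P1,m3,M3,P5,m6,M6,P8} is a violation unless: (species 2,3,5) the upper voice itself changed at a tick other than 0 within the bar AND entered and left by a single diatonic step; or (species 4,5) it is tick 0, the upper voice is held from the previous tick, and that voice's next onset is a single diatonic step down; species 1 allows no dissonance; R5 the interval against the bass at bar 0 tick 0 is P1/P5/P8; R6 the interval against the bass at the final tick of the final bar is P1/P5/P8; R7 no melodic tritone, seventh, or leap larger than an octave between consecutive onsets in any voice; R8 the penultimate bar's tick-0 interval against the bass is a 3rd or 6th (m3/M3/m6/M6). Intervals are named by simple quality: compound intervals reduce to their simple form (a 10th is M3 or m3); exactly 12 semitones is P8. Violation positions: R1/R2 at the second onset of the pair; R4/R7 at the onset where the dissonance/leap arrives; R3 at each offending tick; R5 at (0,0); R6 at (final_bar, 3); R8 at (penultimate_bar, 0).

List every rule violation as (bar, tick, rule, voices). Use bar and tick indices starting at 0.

(1, 0, R2, (0, 1))
(5, 2, R7, (1,))
(7, 0, R1, (0, 1))
(11, 0, R1, (0, 1))

bar 0: v0=F3 v1=F4 downbeat P8
bar 1: v0=A3 v1=A4 downbeat P8
bar 2: v0=F3 v1=D4 downbeat M6
bar 3: v0=D3 v1=F3 downbeat m3
bar 4: v0=E3 v1=C4 downbeat m6
bar 5: v0=D3 v1=F3 downbeat m3
bar 6: v0=C3 v1=E3 downbeat M3
bar 7: v0=B2 v1=B3 downbeat P8
bar 8: v0=A2 v1=C3 downbeat m3
bar 9: v0=C3 v1=E3 downbeat M3
bar 10: v0=E3 v1=C4 downbeat m6
bar 11: v0=F3 v1=F4 downbeat P8
  -> R2 @ bar 1 tick 0 v(0, 1): F3/A3 M3 -> A3/A4 P8 similar
  -> R7 @ bar 5 tick 2 v(1,): F3->B3 leap 6st
  -> R1 @ bar 7 tick 0 v(0, 1): C3/C4 P8 -> B2/B3 P8 similar
  -> R1 @ bar 11 tick 0 v(0, 1): E3/E4 P8 -> F3/F4 P8 similar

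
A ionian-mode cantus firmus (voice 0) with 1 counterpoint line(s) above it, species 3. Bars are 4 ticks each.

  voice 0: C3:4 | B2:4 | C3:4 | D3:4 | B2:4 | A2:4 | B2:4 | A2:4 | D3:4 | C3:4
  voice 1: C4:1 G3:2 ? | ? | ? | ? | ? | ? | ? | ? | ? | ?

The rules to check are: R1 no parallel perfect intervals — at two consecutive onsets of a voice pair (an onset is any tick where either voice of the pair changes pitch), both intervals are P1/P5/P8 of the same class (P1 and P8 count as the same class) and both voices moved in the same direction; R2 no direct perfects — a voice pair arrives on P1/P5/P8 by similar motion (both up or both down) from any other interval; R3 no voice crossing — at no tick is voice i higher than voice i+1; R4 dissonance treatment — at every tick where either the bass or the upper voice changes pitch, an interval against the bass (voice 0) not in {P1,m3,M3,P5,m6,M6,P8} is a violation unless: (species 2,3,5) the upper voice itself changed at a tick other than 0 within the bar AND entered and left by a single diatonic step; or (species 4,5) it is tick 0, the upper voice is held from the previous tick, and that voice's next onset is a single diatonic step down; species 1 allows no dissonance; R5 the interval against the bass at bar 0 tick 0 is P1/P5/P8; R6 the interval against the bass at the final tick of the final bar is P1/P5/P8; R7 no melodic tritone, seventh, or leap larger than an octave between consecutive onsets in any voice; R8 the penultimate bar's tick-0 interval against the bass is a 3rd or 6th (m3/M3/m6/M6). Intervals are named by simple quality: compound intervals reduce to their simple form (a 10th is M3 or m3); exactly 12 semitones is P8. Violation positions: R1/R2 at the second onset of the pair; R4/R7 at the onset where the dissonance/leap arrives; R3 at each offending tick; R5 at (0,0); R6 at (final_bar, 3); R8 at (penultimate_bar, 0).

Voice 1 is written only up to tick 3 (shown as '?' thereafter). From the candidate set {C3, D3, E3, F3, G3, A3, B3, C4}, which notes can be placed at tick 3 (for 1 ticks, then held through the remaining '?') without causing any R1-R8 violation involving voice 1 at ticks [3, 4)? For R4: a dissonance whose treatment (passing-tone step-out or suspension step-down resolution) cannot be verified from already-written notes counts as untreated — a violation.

C3: legal
D3: violates R4
E3: legal
F3: violates R4
G3: legal
A3: legal
B3: violates R4
C4: legal

{A3, C3, C4, E3, G3}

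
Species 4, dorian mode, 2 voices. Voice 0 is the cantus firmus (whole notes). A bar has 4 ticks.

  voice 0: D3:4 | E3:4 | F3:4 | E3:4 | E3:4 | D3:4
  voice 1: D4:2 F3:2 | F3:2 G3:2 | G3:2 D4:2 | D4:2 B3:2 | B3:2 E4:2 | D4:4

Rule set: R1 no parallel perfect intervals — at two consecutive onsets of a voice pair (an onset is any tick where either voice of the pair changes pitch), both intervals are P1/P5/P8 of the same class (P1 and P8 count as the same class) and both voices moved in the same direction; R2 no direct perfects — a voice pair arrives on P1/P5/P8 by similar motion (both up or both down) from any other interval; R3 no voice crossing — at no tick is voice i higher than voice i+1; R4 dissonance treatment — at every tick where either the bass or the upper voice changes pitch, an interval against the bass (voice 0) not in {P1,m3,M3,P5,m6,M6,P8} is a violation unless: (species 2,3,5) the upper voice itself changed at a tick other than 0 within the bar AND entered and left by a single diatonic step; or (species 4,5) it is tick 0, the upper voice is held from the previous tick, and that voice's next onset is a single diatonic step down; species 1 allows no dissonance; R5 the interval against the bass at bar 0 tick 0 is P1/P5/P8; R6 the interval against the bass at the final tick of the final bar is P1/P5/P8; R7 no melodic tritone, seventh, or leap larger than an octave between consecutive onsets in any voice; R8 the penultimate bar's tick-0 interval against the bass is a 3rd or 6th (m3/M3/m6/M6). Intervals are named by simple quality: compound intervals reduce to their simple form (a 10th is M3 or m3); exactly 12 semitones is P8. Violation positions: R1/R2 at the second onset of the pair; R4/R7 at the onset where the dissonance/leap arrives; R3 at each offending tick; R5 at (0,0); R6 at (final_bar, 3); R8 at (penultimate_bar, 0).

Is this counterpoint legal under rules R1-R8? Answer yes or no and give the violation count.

No (5 violations)

bar 0: v0=D3 v1=D4 (P8)
bar 1: v0=E3 v1=F3 (m2)
bar 2: v0=F3 v1=G3 (M2)
bar 3: v0=E3 v1=D4 (m7)
bar 4: v0=E3 v1=B3 (P5)
bar 5: v0=D3 v1=D4 (P8)
  R4 @ bar1.0: E3/F3 m2 untreated
  R4 @ bar2.0: F3/G3 M2 untreated
  R4 @ bar3.0: E3/D4 m7 untreated
  R8 @ bar4.0: penult P5 not 3rd/6th
  R1 @ bar5.0: E3/E4 P8 -> D3/D4 P8 similar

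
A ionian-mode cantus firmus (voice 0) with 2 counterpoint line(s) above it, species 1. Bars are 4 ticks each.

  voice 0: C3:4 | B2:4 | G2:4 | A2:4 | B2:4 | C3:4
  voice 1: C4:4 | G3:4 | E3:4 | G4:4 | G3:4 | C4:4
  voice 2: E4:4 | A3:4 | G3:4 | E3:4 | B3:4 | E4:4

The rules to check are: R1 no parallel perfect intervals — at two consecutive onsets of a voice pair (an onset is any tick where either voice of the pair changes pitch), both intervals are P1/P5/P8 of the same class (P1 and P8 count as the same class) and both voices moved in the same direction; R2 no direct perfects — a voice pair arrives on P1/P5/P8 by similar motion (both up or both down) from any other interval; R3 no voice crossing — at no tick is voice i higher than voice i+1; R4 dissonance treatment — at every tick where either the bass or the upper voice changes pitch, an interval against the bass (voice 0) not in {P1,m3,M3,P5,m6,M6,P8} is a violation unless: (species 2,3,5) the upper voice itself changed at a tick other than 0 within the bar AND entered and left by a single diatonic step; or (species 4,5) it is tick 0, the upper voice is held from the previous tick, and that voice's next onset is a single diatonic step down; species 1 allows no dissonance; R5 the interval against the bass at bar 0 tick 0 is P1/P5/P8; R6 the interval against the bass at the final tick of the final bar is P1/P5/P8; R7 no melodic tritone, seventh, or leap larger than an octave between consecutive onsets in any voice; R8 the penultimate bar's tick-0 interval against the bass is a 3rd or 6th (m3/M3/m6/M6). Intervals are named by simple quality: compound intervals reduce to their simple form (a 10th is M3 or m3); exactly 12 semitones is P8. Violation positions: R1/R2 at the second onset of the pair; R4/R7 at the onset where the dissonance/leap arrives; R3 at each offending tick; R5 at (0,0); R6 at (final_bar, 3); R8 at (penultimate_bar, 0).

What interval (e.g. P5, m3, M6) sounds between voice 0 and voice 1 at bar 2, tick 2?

M6

voice 0=G2 voice 1=E3 -> M6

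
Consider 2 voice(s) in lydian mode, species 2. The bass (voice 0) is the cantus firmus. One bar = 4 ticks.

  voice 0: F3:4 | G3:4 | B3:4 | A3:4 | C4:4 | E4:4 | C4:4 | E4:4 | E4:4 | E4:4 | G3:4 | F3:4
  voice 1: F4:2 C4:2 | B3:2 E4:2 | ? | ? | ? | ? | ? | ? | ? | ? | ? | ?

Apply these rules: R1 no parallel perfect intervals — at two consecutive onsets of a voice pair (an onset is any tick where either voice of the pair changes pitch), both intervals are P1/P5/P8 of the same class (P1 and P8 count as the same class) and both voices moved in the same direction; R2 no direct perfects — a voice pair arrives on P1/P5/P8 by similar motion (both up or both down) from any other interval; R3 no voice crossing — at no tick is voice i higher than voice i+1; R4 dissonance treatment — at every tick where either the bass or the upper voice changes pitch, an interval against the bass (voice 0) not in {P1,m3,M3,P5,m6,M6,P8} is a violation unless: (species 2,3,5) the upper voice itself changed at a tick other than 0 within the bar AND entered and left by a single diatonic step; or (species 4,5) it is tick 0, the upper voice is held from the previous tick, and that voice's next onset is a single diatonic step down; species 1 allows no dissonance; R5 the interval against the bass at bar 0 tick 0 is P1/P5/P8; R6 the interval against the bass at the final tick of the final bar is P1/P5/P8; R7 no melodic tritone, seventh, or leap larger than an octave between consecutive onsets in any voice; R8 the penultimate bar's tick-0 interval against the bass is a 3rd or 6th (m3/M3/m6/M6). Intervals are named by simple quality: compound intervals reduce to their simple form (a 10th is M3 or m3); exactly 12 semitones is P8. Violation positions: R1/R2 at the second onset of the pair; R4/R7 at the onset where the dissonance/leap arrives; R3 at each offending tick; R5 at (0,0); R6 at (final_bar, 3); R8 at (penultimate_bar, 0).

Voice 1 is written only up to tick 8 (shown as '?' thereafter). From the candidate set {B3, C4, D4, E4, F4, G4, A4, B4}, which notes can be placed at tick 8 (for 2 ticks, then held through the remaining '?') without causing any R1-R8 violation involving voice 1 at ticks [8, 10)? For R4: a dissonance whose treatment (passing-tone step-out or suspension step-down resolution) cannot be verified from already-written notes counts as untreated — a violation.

{B3, D4, G4}

B3: legal
C4: violates R4
D4: legal
E4: violates R4
F4: violates R4
G4: legal
A4: violates R4
B4: violates R2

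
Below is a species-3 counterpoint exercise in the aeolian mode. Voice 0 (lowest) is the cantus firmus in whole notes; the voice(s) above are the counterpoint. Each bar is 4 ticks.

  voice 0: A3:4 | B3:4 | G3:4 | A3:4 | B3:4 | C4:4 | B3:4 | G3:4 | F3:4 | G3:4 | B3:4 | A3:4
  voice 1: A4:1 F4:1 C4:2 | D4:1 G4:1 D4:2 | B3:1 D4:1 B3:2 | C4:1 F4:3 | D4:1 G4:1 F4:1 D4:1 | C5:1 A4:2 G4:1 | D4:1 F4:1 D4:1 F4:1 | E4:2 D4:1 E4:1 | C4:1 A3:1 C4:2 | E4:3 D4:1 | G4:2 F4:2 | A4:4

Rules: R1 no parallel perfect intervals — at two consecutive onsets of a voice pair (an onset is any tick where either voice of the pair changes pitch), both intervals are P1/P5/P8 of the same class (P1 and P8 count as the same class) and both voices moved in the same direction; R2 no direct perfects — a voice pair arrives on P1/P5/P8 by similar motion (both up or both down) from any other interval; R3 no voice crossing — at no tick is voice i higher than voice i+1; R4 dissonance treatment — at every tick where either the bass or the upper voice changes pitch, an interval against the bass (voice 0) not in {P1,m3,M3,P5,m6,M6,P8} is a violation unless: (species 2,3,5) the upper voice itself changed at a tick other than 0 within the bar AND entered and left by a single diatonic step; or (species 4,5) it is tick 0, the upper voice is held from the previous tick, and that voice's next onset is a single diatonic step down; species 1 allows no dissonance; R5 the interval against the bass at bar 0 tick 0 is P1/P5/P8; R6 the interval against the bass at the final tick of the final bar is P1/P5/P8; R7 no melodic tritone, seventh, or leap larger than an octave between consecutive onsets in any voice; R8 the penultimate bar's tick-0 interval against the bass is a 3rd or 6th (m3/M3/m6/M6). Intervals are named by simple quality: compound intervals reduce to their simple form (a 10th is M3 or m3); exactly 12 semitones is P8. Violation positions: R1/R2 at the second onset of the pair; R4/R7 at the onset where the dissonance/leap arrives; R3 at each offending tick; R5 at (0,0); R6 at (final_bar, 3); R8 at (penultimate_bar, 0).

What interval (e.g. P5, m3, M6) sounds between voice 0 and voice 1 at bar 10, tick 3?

TT

voice 0=B3 voice 1=F4 -> TT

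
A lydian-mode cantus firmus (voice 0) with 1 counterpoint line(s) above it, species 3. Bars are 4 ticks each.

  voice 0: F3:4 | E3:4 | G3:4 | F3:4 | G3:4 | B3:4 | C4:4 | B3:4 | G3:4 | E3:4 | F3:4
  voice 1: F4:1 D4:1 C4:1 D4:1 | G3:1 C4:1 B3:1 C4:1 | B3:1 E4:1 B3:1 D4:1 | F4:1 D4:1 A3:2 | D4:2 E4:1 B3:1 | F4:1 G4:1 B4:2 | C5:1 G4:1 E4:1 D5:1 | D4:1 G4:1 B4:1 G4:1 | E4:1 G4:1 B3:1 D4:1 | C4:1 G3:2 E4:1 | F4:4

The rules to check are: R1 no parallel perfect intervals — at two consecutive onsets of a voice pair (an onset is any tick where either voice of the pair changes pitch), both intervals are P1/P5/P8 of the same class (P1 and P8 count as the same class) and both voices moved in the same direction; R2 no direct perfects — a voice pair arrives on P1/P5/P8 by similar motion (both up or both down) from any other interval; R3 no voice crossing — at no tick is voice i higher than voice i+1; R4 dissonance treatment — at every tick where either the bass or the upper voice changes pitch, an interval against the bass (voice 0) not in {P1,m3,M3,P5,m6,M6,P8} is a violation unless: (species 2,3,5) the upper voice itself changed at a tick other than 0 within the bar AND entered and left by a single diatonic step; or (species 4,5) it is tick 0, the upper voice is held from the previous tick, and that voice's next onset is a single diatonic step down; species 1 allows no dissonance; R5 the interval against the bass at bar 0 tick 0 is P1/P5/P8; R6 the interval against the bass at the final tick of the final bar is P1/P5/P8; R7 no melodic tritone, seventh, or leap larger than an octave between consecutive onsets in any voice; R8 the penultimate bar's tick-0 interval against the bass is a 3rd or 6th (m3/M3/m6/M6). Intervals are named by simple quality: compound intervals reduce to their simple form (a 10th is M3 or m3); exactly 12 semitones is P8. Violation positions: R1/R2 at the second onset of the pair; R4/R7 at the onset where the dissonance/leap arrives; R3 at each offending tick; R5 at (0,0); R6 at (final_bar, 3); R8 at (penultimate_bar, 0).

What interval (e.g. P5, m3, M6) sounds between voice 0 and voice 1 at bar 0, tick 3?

M6

voice 0=F3 voice 1=D4 -> M6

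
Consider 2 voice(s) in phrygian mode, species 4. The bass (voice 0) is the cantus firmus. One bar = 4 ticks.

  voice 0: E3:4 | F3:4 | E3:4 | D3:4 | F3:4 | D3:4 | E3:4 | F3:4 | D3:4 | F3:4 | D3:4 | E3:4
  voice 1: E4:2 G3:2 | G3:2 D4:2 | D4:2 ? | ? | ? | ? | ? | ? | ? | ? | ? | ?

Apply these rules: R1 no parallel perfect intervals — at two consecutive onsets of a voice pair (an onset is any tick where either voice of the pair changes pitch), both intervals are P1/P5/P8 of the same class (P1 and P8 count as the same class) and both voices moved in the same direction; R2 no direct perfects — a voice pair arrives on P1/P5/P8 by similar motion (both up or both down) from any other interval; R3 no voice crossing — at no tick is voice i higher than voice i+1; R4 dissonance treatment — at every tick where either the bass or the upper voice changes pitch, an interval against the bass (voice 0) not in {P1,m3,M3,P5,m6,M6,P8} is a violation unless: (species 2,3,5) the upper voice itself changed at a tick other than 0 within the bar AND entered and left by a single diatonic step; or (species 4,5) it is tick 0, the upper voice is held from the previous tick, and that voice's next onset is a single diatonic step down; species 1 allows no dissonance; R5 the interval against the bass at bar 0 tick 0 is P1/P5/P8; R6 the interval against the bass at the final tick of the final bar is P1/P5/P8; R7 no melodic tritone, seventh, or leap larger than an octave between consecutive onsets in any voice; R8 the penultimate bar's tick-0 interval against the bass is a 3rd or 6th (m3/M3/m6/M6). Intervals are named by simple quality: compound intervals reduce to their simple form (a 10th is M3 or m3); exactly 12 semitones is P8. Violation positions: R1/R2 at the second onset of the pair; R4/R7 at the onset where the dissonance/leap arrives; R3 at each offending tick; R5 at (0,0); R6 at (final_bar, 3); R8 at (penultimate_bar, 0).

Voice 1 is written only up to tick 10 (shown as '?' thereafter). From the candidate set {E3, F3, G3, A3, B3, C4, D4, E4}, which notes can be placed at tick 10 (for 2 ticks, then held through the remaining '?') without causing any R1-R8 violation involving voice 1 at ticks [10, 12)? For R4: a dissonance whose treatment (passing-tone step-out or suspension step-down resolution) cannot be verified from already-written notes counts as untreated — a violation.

{B3, C4, D4, E4, G3}

E3: violates R7
F3: violates R4
G3: legal
A3: violates R4
B3: legal
C4: legal
D4: legal
E4: legal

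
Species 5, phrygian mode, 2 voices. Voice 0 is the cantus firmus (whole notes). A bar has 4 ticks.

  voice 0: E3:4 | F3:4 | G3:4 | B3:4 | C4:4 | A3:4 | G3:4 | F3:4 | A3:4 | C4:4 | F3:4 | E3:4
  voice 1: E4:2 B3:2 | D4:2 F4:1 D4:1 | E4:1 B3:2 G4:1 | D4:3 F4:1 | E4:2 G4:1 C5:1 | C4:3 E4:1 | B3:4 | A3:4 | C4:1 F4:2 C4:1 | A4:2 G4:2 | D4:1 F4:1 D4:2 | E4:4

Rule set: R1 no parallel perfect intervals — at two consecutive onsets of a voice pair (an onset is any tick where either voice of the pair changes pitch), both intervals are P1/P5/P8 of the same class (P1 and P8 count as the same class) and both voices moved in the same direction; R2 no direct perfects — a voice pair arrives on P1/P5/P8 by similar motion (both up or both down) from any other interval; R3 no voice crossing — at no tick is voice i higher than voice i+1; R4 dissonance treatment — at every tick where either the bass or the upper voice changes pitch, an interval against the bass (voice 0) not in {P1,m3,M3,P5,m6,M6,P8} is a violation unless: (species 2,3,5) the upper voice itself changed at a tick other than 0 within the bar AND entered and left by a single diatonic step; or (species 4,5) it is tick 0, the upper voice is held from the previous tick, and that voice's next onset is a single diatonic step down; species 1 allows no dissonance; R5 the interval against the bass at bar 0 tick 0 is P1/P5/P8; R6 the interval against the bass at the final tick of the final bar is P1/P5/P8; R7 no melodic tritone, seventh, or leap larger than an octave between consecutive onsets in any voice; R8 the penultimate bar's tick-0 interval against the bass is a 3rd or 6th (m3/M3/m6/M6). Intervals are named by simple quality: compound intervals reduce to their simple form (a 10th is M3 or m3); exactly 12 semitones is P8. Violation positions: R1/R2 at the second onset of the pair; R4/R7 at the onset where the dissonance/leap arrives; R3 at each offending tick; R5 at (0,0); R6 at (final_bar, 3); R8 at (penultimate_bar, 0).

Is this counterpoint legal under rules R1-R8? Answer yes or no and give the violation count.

No (1 violations)

bar 0: v0=E3 v1=E4 (P8)
bar 1: v0=F3 v1=D4 (M6)
bar 2: v0=G3 v1=E4 (M6)
bar 3: v0=B3 v1=D4 (m3)
bar 4: v0=C4 v1=E4 (M3)
bar 5: v0=A3 v1=C4 (m3)
bar 6: v0=G3 v1=B3 (M3)
bar 7: v0=F3 v1=A3 (M3)
bar 8: v0=A3 v1=C4 (m3)
bar 9: v0=C4 v1=A4 (M6)
bar 10: v0=F3 v1=D4 (M6)
bar 11: v0=E3 v1=E4 (P8)
  R4 @ bar3.3: B3/F4 TT untreated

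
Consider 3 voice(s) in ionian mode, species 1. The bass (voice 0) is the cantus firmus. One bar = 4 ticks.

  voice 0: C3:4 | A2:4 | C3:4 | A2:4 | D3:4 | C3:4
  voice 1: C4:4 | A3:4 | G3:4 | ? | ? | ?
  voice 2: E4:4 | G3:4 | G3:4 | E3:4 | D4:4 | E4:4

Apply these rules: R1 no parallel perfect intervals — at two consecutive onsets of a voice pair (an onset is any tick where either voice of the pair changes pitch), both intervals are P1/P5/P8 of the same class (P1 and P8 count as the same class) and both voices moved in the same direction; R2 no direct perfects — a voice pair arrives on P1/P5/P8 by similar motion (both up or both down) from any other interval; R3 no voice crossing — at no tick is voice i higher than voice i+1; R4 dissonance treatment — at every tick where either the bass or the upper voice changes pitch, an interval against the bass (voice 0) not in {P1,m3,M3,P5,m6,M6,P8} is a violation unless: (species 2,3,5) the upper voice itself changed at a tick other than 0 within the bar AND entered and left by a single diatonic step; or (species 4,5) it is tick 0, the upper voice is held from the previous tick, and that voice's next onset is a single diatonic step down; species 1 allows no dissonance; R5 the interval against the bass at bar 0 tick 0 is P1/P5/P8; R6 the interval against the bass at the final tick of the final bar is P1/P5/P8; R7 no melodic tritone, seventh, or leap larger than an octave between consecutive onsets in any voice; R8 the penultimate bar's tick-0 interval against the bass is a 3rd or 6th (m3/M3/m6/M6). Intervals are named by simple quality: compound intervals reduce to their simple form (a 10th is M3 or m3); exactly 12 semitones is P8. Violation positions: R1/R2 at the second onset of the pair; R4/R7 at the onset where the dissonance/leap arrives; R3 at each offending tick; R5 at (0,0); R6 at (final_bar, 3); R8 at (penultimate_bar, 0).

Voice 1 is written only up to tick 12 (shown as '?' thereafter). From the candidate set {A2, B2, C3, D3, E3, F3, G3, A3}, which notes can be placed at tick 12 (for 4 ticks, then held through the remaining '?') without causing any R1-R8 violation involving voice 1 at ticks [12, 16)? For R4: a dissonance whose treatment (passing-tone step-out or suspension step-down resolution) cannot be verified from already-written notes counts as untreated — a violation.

{C3}

A2: violates R2,R7
B2: violates R4
C3: legal
D3: violates R4
E3: violates R1
F3: violates R3
G3: violates R3,R4
A3: violates R3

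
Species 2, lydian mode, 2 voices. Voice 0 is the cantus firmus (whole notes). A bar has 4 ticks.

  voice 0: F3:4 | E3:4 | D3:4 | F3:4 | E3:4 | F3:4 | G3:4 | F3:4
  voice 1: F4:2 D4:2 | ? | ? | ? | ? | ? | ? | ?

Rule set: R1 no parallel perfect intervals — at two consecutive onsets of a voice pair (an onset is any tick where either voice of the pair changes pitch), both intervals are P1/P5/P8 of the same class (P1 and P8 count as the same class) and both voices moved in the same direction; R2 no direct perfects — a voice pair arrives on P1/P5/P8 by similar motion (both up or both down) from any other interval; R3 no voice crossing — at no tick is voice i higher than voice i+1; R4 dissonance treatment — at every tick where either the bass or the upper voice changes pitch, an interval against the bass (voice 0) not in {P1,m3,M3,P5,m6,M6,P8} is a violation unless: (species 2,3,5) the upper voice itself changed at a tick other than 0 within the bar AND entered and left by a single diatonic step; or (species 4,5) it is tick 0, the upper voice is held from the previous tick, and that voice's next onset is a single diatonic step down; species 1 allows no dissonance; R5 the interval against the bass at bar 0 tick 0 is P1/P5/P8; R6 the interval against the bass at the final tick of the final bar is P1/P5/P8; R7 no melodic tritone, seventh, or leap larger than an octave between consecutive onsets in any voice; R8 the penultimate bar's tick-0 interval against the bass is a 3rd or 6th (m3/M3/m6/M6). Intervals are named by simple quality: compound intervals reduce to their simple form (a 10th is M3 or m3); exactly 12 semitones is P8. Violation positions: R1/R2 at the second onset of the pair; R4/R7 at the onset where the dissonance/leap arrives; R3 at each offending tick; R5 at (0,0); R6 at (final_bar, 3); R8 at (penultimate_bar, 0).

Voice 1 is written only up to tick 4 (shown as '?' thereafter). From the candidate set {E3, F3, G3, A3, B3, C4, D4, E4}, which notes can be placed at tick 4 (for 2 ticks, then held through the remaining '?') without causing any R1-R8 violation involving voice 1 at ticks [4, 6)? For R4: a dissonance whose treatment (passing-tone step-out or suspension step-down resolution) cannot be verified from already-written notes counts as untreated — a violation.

{C4, E4, G3}

E3: violates R2,R7
F3: violates R4
G3: legal
A3: violates R4
B3: violates R2
C4: legal
D4: violates R4
E4: legal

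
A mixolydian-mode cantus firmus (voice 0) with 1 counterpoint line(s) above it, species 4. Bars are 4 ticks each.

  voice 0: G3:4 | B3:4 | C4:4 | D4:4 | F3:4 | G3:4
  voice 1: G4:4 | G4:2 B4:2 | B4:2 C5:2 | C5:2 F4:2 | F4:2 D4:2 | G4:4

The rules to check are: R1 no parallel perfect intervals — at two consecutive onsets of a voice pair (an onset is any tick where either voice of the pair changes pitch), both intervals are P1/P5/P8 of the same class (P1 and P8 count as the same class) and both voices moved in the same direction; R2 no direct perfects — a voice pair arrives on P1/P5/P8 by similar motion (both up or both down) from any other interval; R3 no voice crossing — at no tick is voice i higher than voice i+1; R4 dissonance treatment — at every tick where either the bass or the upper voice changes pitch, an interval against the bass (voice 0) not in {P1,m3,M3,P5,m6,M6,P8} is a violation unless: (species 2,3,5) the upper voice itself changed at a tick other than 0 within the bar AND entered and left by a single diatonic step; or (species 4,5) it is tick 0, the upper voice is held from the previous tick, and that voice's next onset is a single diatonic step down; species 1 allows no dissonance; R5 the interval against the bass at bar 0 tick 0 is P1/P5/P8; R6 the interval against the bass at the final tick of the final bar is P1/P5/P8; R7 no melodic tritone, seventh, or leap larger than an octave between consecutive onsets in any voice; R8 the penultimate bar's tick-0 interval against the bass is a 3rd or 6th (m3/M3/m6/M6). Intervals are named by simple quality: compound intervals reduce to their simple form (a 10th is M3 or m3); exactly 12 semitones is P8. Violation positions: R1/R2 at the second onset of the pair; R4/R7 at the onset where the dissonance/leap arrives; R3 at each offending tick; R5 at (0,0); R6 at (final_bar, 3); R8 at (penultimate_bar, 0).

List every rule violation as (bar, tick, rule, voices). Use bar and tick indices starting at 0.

bar 0: v0=G3 v1=G4 downbeat P8
bar 1: v0=B3 v1=G4 downbeat m6
bar 2: v0=C4 v1=B4 downbeat M7
bar 3: v0=D4 v1=C5 downbeat m7
bar 4: v0=F3 v1=F4 downbeat P8
bar 5: v0=G3 v1=G4 downbeat P8
  -> R4 @ bar 2 tick 0 v(0, 1): C4/B4 M7 untreated
  -> R4 @ bar 3 tick 0 v(0, 1): D4/C5 m7 untreated
  -> R8 @ bar 4 tick 0 v(0, 1): penult P8 not 3rd/6th
  -> R2 @ bar 5 tick 0 v(0, 1): F3/D4 M6 -> G3/G4 P8 similar

(2, 0, R4, (0, 1))
(3, 0, R4, (0, 1))
(4, 0, R8, (0, 1))
(5, 0, R2, (0, 1))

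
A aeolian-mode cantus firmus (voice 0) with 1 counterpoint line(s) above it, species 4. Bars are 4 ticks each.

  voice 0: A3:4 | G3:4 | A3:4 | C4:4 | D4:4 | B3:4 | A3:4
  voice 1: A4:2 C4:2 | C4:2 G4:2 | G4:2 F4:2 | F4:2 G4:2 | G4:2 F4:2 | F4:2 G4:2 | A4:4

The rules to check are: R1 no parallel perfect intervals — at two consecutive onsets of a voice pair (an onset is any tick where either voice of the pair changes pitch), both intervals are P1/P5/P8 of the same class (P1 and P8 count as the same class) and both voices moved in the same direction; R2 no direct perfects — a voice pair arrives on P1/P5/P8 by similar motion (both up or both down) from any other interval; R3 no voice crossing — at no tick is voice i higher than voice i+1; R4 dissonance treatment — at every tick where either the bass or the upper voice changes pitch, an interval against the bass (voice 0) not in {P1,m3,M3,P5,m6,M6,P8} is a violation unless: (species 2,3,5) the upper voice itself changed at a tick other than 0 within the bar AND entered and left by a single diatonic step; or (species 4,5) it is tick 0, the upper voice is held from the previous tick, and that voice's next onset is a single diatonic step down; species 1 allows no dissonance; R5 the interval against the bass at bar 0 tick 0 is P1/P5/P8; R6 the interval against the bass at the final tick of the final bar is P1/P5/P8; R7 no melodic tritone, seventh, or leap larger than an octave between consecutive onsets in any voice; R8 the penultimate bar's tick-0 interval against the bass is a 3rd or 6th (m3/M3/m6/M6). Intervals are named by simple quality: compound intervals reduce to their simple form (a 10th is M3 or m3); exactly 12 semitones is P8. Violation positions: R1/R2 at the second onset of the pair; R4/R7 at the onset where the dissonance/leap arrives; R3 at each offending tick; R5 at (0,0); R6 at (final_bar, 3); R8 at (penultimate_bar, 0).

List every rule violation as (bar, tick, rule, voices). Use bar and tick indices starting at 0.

bar 0: v0=A3 v1=A4 downbeat P8
bar 1: v0=G3 v1=C4 downbeat P4
bar 2: v0=A3 v1=G4 downbeat m7
bar 3: v0=C4 v1=F4 downbeat P4
bar 4: v0=D4 v1=G4 downbeat P4
bar 5: v0=B3 v1=F4 downbeat TT
bar 6: v0=A3 v1=A4 downbeat P8
  -> R4 @ bar 1 tick 0 v(0, 1): G3/C4 P4 untreated
  -> R4 @ bar 3 tick 0 v(0, 1): C4/F4 P4 untreated
  -> R4 @ bar 5 tick 0 v(0, 1): B3/F4 TT untreated
  -> R8 @ bar 5 tick 0 v(0, 1): penult TT not 3rd/6th

(1, 0, R4, (0, 1))
(3, 0, R4, (0, 1))
(5, 0, R4, (0, 1))
(5, 0, R8, (0, 1))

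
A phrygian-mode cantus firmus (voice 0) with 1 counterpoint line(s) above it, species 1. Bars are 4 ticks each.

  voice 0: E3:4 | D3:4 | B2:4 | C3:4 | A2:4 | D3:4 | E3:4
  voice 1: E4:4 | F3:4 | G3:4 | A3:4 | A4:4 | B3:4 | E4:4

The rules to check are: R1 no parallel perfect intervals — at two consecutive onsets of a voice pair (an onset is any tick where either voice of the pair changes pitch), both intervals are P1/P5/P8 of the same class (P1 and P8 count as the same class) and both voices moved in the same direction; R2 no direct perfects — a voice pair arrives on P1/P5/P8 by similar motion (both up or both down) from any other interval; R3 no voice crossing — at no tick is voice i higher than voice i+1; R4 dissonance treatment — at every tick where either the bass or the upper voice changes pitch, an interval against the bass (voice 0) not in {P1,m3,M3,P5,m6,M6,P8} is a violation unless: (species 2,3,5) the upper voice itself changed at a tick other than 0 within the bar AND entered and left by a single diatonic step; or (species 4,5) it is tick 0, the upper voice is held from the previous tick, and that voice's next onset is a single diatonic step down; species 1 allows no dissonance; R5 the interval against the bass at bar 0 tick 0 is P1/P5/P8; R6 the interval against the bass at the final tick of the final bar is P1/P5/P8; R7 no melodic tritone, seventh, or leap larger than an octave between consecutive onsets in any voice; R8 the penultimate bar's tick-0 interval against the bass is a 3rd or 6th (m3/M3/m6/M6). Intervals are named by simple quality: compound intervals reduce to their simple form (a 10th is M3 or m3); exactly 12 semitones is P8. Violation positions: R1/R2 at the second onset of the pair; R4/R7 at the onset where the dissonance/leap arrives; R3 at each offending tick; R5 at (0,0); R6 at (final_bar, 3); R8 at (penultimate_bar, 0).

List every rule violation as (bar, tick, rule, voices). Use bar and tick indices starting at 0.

bar 0: v0=E3 v1=E4 downbeat P8
bar 1: v0=D3 v1=F3 downbeat m3
bar 2: v0=B2 v1=G3 downbeat m6
bar 3: v0=C3 v1=A3 downbeat M6
bar 4: v0=A2 v1=A4 downbeat P1
bar 5: v0=D3 v1=B3 downbeat M6
bar 6: v0=E3 v1=E4 downbeat P8
  -> R7 @ bar 1 tick 0 v(1,): E4->F3 leap 11st
  -> R7 @ bar 5 tick 0 v(1,): A4->B3 leap 10st
  -> R2 @ bar 6 tick 0 v(0, 1): D3/B3 M6 -> E3/E4 P8 similar

(1, 0, R7, (1,))
(5, 0, R7, (1,))
(6, 0, R2, (0, 1))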